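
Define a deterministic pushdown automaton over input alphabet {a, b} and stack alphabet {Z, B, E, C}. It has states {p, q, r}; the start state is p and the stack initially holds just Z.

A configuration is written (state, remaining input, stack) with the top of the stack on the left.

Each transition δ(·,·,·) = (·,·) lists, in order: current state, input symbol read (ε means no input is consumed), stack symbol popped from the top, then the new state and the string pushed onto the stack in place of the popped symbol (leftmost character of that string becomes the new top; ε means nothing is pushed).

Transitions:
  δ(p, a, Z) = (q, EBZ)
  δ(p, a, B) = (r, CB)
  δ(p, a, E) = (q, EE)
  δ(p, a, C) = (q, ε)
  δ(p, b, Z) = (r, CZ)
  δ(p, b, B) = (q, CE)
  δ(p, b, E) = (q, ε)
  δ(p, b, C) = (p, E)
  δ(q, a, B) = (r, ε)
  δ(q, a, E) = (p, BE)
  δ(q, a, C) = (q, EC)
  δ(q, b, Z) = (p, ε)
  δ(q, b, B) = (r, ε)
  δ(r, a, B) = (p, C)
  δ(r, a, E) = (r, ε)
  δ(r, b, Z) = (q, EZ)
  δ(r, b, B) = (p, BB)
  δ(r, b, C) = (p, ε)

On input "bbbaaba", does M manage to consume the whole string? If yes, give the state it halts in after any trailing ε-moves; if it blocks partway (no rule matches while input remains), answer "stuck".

stuck

(p, bbbaaba, Z)
  read b, top Z: go to r, push CZ → (r, bbaaba, CZ)
  read b, top C: go to p, push ε → (p, baaba, Z)
  read b, top Z: go to r, push CZ → (r, aaba, CZ)
No transition for (r, a, top C); M blocks with input aaba remaining.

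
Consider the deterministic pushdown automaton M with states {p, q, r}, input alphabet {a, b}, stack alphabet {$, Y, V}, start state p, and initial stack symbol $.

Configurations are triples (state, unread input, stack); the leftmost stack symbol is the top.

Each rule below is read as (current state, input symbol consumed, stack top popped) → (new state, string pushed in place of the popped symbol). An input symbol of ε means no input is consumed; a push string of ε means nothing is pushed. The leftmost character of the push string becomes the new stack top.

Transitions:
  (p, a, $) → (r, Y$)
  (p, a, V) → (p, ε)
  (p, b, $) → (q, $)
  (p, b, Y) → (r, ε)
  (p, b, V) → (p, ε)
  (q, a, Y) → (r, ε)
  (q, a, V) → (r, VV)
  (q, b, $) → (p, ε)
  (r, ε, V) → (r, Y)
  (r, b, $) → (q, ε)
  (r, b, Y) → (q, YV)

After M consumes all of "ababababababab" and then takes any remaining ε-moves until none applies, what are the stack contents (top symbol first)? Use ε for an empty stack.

(p, ababababababab, $) ⊢ (r, babababababab, Y$) ⊢ (q, abababababab, YV$) ⊢ (r, bababababab, V$) ⊢ (r, bababababab, Y$) ⊢ (q, ababababab, YV$) ⊢ (r, babababab, V$) ⊢ (r, babababab, Y$) ⊢ (q, abababab, YV$) ⊢ (r, bababab, V$) ⊢ (r, bababab, Y$) ⊢ (q, ababab, YV$) ⊢ (r, babab, V$) ⊢ (r, babab, Y$) ⊢ (q, abab, YV$) ⊢ (r, bab, V$) ⊢ (r, bab, Y$) ⊢ (q, ab, YV$) ⊢ (r, b, V$) ⊢ (r, b, Y$) ⊢ (q, ε, YV$)
All input consumed in state q with stack YV$.

YV$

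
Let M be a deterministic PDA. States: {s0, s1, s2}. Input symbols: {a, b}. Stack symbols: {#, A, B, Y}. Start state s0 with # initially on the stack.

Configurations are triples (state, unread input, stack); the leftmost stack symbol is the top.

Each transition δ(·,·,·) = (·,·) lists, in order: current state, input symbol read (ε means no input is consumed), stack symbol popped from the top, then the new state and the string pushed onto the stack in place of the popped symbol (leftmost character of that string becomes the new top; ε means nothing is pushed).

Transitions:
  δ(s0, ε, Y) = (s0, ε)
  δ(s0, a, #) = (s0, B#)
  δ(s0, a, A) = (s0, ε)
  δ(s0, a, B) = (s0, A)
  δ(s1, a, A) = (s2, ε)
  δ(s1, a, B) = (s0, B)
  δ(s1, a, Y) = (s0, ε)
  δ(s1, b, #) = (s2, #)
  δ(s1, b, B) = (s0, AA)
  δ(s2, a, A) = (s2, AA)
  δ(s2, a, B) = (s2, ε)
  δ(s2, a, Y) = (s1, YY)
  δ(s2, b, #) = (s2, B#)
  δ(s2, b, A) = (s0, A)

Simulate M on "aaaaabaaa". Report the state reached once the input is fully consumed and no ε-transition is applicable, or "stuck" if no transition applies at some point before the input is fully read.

stuck

(s0, aaaaabaaa, #)
  read a, top #: go to s0, push B# → (s0, aaaabaaa, B#)
  read a, top B: go to s0, push A → (s0, aaabaaa, A#)
  read a, top A: go to s0, push ε → (s0, aabaaa, #)
  read a, top #: go to s0, push B# → (s0, abaaa, B#)
  read a, top B: go to s0, push A → (s0, baaa, A#)
No transition for (s0, b, top A); M blocks with input baaa remaining.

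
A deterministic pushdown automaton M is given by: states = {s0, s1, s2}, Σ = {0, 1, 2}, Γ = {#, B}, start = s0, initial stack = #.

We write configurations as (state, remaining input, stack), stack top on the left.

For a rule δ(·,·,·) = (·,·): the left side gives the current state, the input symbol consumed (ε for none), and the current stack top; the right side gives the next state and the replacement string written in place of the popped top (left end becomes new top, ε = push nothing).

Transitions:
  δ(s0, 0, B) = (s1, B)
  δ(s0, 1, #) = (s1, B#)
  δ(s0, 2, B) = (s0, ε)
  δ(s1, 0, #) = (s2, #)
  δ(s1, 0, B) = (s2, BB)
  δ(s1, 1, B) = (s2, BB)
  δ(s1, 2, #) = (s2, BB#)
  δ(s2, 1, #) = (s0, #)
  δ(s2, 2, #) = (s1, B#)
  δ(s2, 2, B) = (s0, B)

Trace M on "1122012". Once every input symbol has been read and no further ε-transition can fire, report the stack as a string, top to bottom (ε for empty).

BB#

(s0, 1122012, #)
  read 1, top #: go to s1, push B# → (s1, 122012, B#)
  read 1, top B: go to s2, push BB → (s2, 22012, BB#)
  read 2, top B: go to s0, push B → (s0, 2012, BB#)
  read 2, top B: go to s0, push ε → (s0, 012, B#)
  read 0, top B: go to s1, push B → (s1, 12, B#)
  read 1, top B: go to s2, push BB → (s2, 2, BB#)
  read 2, top B: go to s0, push B → (s0, ε, BB#)
All input consumed in state s0 with stack BB#.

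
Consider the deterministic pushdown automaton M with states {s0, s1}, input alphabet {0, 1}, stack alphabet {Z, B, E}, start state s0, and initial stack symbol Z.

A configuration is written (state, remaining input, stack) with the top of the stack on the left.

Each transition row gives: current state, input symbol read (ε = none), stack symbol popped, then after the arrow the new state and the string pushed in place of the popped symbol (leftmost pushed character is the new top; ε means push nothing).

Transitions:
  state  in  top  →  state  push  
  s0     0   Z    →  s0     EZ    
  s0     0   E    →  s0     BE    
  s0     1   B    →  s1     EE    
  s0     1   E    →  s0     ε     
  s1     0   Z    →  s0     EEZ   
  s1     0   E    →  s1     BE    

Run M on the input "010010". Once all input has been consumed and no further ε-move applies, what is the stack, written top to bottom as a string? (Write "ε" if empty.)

BEEEZ

(s0, 010010, Z) ⊢ (s0, 10010, EZ) ⊢ (s0, 0010, Z) ⊢ (s0, 010, EZ) ⊢ (s0, 10, BEZ) ⊢ (s1, 0, EEEZ) ⊢ (s1, ε, BEEEZ)
All input consumed in state s1 with stack BEEEZ.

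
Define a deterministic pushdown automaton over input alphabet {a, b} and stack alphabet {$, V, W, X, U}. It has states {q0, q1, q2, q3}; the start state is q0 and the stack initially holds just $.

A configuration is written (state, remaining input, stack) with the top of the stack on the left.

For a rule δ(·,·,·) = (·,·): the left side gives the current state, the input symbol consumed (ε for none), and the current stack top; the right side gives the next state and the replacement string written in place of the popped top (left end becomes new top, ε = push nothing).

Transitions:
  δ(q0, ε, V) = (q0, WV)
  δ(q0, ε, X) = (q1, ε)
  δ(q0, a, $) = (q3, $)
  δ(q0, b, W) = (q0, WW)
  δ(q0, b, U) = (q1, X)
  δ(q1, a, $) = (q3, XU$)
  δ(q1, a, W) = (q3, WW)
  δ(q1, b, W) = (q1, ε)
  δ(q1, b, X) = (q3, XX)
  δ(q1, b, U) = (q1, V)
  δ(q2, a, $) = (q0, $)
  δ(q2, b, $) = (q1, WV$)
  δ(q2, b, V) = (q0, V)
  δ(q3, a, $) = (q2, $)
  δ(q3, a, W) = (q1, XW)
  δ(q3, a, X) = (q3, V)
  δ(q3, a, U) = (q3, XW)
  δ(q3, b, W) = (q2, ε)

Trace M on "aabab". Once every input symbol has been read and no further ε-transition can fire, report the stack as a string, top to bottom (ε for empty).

(q0, aabab, $)
  read a, top $: go to q3, push $ → (q3, abab, $)
  read a, top $: go to q2, push $ → (q2, bab, $)
  read b, top $: go to q1, push WV$ → (q1, ab, WV$)
  read a, top W: go to q3, push WW → (q3, b, WWV$)
  read b, top W: go to q2, push ε → (q2, ε, WV$)
All input consumed in state q2 with stack WV$.

WV$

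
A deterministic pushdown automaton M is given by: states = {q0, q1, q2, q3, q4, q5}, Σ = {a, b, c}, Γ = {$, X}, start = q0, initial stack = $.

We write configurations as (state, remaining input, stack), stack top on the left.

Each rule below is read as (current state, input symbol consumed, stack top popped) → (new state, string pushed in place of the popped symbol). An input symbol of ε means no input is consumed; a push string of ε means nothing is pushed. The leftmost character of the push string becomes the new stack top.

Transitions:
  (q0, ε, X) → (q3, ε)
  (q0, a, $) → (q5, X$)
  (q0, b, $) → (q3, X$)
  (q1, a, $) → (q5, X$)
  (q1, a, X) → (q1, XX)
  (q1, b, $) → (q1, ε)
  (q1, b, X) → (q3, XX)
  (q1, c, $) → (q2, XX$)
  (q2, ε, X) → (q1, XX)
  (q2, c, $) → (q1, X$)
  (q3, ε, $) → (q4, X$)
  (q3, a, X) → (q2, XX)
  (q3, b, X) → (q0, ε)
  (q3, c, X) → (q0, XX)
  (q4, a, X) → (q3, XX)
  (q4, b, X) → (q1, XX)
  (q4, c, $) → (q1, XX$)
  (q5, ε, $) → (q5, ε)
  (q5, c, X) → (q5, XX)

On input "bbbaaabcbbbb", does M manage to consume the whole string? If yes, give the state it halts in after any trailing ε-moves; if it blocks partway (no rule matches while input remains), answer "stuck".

(q0, bbbaaabcbbbb, $) ⊢ (q3, bbaaabcbbbb, X$) ⊢ (q0, baaabcbbbb, $) ⊢ (q3, aaabcbbbb, X$) ⊢ (q2, aabcbbbb, XX$) ⊢ (q1, aabcbbbb, XXX$) ⊢ (q1, abcbbbb, XXXX$) ⊢ (q1, bcbbbb, XXXXX$) ⊢ (q3, cbbbb, XXXXXX$) ⊢ (q0, bbbb, XXXXXXX$) ⊢ (q3, bbbb, XXXXXX$) ⊢ (q0, bbb, XXXXX$) ⊢ (q3, bbb, XXXX$) ⊢ (q0, bb, XXX$) ⊢ (q3, bb, XX$) ⊢ (q0, b, X$) ⊢ (q3, b, $) ⊢ (q4, b, X$) ⊢ (q1, ε, XX$)
All input consumed; M is in state q1.

q1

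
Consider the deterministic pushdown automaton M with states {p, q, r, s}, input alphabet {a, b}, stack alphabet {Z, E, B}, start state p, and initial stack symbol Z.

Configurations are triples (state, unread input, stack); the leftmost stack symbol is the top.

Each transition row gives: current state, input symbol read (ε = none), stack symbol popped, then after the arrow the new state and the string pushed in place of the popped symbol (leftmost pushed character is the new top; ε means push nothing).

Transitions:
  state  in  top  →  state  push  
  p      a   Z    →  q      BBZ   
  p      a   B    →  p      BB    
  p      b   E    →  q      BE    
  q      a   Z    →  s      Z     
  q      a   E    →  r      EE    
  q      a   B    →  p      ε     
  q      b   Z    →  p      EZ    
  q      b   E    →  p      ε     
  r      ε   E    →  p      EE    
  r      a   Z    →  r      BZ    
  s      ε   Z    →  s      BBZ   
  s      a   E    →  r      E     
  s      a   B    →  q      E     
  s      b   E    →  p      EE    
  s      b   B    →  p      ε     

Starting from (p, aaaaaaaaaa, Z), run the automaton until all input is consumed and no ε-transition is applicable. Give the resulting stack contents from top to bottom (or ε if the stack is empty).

BBBBBBBBBZ

(p, aaaaaaaaaa, Z)
  read a, top Z: go to q, push BBZ → (q, aaaaaaaaa, BBZ)
  read a, top B: go to p, push ε → (p, aaaaaaaa, BZ)
  read a, top B: go to p, push BB → (p, aaaaaaa, BBZ)
  read a, top B: go to p, push BB → (p, aaaaaa, BBBZ)
  read a, top B: go to p, push BB → (p, aaaaa, BBBBZ)
  read a, top B: go to p, push BB → (p, aaaa, BBBBBZ)
  read a, top B: go to p, push BB → (p, aaa, BBBBBBZ)
  read a, top B: go to p, push BB → (p, aa, BBBBBBBZ)
  read a, top B: go to p, push BB → (p, a, BBBBBBBBZ)
  read a, top B: go to p, push BB → (p, ε, BBBBBBBBBZ)
All input consumed in state p with stack BBBBBBBBBZ.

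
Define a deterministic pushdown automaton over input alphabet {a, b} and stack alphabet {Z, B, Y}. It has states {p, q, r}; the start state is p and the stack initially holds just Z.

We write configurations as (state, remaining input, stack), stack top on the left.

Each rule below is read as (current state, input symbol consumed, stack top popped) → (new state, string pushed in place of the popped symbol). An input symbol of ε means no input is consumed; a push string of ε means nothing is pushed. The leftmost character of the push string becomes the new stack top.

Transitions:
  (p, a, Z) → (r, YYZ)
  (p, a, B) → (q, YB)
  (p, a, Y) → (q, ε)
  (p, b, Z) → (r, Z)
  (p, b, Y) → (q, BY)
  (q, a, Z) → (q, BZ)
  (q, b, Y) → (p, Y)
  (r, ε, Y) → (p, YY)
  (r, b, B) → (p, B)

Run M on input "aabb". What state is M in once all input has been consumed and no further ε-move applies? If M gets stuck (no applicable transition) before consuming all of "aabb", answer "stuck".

q

(p, aabb, Z)
  read a, top Z: go to r, push YYZ → (r, abb, YYZ)
  ε-move, top Y: go to p, push YY → (p, abb, YYYZ)
  read a, top Y: go to q, push ε → (q, bb, YYZ)
  read b, top Y: go to p, push Y → (p, b, YYZ)
  read b, top Y: go to q, push BY → (q, ε, BYYZ)
All input consumed; M is in state q.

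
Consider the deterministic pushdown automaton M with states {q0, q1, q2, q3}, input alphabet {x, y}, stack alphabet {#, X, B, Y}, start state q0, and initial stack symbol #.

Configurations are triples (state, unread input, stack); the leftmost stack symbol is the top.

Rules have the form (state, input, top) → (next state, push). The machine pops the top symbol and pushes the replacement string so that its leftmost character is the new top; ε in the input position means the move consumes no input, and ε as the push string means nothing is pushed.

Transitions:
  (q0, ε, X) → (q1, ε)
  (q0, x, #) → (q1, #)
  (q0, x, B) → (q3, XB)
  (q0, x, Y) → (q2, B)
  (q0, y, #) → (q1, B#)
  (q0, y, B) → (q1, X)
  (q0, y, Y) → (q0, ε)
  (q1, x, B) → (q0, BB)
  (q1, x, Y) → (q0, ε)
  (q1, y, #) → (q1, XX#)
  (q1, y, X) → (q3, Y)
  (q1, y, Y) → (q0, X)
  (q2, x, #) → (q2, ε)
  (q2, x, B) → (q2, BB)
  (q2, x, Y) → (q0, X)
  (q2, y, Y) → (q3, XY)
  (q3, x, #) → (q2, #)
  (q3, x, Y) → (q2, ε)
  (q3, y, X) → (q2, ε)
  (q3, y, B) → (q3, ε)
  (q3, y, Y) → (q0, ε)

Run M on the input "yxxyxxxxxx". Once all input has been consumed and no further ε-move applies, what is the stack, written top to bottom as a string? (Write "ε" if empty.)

BBBBBBBB#

(q0, yxxyxxxxxx, #)
  read y, top #: go to q1, push B# → (q1, xxyxxxxxx, B#)
  read x, top B: go to q0, push BB → (q0, xyxxxxxx, BB#)
  read x, top B: go to q3, push XB → (q3, yxxxxxx, XBB#)
  read y, top X: go to q2, push ε → (q2, xxxxxx, BB#)
  read x, top B: go to q2, push BB → (q2, xxxxx, BBB#)
  read x, top B: go to q2, push BB → (q2, xxxx, BBBB#)
  read x, top B: go to q2, push BB → (q2, xxx, BBBBB#)
  read x, top B: go to q2, push BB → (q2, xx, BBBBBB#)
  read x, top B: go to q2, push BB → (q2, x, BBBBBBB#)
  read x, top B: go to q2, push BB → (q2, ε, BBBBBBBB#)
All input consumed in state q2 with stack BBBBBBBB#.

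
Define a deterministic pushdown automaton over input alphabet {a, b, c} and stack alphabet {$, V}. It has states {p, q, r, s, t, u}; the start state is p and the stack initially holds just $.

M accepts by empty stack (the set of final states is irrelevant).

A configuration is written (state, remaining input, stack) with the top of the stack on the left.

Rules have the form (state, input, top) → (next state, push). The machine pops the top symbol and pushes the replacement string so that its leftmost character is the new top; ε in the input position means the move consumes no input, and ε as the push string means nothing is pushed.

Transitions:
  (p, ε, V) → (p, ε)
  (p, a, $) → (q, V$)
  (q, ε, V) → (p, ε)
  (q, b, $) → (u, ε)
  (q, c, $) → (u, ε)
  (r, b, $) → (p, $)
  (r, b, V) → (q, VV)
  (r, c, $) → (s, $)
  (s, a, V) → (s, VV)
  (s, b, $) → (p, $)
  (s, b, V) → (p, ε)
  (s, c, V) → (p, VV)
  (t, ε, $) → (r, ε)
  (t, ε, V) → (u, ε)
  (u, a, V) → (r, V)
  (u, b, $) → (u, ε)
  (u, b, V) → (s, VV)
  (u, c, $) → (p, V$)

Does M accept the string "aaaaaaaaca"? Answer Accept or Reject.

Reject

(p, aaaaaaaaca, $)
  read a, top $: go to q, push V$ → (q, aaaaaaaca, V$)
  ε-move, top V: go to p, push ε → (p, aaaaaaaca, $)
  read a, top $: go to q, push V$ → (q, aaaaaaca, V$)
  ε-move, top V: go to p, push ε → (p, aaaaaaca, $)
  read a, top $: go to q, push V$ → (q, aaaaaca, V$)
  ε-move, top V: go to p, push ε → (p, aaaaaca, $)
  read a, top $: go to q, push V$ → (q, aaaaca, V$)
  ε-move, top V: go to p, push ε → (p, aaaaca, $)
  read a, top $: go to q, push V$ → (q, aaaca, V$)
  ε-move, top V: go to p, push ε → (p, aaaca, $)
  read a, top $: go to q, push V$ → (q, aaca, V$)
  ε-move, top V: go to p, push ε → (p, aaca, $)
  read a, top $: go to q, push V$ → (q, aca, V$)
  ε-move, top V: go to p, push ε → (p, aca, $)
  read a, top $: go to q, push V$ → (q, ca, V$)
  ε-move, top V: go to p, push ε → (p, ca, $)
No transition applies at (p, ca, $); input not fully consumed.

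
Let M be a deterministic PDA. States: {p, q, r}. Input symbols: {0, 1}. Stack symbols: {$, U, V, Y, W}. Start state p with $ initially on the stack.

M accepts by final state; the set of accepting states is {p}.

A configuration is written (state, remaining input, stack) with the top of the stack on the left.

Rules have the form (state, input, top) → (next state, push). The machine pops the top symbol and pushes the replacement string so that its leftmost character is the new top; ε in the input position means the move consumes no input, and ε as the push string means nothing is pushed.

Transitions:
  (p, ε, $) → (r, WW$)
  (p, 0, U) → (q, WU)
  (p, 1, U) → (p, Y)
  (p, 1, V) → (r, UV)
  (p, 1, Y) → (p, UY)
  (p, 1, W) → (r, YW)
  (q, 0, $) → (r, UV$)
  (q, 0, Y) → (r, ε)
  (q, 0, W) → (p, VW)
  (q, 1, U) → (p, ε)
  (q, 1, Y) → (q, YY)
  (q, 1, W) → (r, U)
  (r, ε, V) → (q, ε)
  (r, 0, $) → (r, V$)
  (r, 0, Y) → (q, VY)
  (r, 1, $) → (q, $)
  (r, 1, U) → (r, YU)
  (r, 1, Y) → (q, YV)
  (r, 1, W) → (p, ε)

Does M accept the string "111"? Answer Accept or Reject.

(p, 111, $)
  ε-move, top $: go to r, push WW$ → (r, 111, WW$)
  read 1, top W: go to p, push ε → (p, 11, W$)
  read 1, top W: go to r, push YW → (r, 1, YW$)
  read 1, top Y: go to q, push YV → (q, ε, YVW$)
All input consumed; state q ∉ F and no further ε-move applies.

Reject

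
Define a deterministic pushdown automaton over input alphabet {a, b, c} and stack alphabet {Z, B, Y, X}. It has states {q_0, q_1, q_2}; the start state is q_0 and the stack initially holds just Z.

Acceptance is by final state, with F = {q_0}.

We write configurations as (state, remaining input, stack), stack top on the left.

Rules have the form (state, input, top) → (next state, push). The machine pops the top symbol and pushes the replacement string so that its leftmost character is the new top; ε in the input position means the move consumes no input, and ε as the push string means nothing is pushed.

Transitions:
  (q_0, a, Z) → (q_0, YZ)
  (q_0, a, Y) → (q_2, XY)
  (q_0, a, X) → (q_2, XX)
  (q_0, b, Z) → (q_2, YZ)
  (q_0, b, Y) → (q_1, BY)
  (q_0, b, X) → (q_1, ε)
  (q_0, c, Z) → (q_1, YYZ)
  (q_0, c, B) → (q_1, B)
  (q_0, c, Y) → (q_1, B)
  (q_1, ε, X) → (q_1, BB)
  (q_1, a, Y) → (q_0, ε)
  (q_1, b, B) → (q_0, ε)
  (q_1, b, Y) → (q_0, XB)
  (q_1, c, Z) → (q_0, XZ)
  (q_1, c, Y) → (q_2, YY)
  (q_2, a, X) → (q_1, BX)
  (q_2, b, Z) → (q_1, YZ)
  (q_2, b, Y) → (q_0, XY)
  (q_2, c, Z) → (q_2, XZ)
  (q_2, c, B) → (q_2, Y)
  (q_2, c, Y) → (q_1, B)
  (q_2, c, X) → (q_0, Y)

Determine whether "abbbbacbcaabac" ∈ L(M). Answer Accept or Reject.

Reject

(q_0, abbbbacbcaabac, Z) ⊢ (q_0, bbbbacbcaabac, YZ) ⊢ (q_1, bbbacbcaabac, BYZ) ⊢ (q_0, bbacbcaabac, YZ) ⊢ (q_1, bacbcaabac, BYZ) ⊢ (q_0, acbcaabac, YZ) ⊢ (q_2, cbcaabac, XYZ) ⊢ (q_0, bcaabac, YYZ) ⊢ (q_1, caabac, BYYZ)
No transition applies at (q_1, caabac, BYYZ); input not fully consumed.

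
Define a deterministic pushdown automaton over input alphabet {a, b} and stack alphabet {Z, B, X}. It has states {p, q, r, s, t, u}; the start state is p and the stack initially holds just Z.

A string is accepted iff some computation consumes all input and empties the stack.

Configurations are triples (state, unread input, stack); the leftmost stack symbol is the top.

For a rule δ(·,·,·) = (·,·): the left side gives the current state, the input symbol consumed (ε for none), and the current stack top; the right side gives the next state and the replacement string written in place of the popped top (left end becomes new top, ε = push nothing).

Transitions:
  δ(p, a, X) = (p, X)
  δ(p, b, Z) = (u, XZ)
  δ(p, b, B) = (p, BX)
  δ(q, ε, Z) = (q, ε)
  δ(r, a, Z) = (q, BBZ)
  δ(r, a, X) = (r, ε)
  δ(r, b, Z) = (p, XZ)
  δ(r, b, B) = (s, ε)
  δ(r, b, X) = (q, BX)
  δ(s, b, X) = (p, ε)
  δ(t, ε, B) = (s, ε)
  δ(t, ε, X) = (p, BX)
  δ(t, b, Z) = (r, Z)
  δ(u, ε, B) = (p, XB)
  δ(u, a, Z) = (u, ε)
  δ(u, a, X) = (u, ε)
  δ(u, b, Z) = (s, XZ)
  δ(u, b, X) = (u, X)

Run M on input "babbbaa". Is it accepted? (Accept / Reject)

Accept

(p, babbbaa, Z)
  read b, top Z: go to u, push XZ → (u, abbbaa, XZ)
  read a, top X: go to u, push ε → (u, bbbaa, Z)
  read b, top Z: go to s, push XZ → (s, bbaa, XZ)
  read b, top X: go to p, push ε → (p, baa, Z)
  read b, top Z: go to u, push XZ → (u, aa, XZ)
  read a, top X: go to u, push ε → (u, a, Z)
  read a, top Z: go to u, push ε → (u, ε, ε)
All input consumed and the stack is empty.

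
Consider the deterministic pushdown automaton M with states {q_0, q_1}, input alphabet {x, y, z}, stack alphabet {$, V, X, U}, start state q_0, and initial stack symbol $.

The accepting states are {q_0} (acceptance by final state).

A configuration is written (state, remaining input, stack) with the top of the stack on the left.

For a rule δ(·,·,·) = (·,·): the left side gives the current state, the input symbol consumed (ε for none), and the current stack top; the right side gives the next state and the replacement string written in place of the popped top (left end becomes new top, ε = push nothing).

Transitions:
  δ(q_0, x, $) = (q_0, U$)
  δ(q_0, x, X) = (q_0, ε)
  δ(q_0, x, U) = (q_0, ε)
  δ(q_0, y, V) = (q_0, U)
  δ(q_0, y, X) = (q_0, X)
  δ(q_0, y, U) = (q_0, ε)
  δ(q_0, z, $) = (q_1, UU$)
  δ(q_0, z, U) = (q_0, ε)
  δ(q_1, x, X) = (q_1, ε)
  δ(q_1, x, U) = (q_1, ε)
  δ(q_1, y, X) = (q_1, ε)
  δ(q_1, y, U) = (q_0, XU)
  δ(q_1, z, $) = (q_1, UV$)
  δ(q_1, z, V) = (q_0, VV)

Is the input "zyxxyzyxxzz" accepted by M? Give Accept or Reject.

Reject

(q_0, zyxxyzyxxzz, $)
  read z, top $: go to q_1, push UU$ → (q_1, yxxyzyxxzz, UU$)
  read y, top U: go to q_0, push XU → (q_0, xxyzyxxzz, XUU$)
  read x, top X: go to q_0, push ε → (q_0, xyzyxxzz, UU$)
  read x, top U: go to q_0, push ε → (q_0, yzyxxzz, U$)
  read y, top U: go to q_0, push ε → (q_0, zyxxzz, $)
  read z, top $: go to q_1, push UU$ → (q_1, yxxzz, UU$)
  read y, top U: go to q_0, push XU → (q_0, xxzz, XUU$)
  read x, top X: go to q_0, push ε → (q_0, xzz, UU$)
  read x, top U: go to q_0, push ε → (q_0, zz, U$)
  read z, top U: go to q_0, push ε → (q_0, z, $)
  read z, top $: go to q_1, push UU$ → (q_1, ε, UU$)
All input consumed; state q_1 ∉ F and no further ε-move applies.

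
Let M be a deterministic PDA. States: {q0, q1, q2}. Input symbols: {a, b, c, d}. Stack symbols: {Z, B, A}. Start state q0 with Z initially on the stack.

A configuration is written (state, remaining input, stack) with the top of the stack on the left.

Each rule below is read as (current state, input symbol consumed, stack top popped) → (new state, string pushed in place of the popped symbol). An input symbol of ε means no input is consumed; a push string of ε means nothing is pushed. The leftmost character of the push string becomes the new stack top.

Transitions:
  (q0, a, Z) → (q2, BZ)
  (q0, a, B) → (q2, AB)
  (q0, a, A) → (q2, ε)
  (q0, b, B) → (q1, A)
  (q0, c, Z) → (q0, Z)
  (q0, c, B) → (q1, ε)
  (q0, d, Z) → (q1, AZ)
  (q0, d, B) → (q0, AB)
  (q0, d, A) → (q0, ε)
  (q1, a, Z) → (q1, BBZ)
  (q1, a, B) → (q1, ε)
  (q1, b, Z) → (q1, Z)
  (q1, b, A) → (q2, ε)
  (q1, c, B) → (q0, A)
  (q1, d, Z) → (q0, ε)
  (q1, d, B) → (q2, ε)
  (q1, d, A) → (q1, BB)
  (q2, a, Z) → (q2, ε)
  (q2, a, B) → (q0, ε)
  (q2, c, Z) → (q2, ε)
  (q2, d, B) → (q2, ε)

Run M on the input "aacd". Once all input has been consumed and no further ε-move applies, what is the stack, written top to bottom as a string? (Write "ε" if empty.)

(q0, aacd, Z) ⊢ (q2, acd, BZ) ⊢ (q0, cd, Z) ⊢ (q0, d, Z) ⊢ (q1, ε, AZ)
All input consumed in state q1 with stack AZ.

AZ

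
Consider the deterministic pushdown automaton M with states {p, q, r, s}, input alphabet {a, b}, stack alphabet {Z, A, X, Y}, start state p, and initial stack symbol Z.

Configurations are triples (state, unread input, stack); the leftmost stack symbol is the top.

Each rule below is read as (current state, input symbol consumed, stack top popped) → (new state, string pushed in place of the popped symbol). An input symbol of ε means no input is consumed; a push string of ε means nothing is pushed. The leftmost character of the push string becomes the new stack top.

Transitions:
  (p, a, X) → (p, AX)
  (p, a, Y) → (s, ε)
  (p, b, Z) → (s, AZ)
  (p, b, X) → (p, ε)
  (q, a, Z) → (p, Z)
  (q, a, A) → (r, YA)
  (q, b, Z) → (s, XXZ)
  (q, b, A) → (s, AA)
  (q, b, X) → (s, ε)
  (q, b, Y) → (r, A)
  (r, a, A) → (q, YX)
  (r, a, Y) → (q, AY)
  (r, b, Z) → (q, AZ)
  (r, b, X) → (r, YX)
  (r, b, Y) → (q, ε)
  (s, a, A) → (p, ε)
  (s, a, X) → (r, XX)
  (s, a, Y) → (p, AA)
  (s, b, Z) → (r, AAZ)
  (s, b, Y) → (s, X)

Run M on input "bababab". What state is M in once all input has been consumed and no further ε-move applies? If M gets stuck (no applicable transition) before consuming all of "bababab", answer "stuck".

s

(p, bababab, Z)
  read b, top Z: go to s, push AZ → (s, ababab, AZ)
  read a, top A: go to p, push ε → (p, babab, Z)
  read b, top Z: go to s, push AZ → (s, abab, AZ)
  read a, top A: go to p, push ε → (p, bab, Z)
  read b, top Z: go to s, push AZ → (s, ab, AZ)
  read a, top A: go to p, push ε → (p, b, Z)
  read b, top Z: go to s, push AZ → (s, ε, AZ)
All input consumed; M is in state s.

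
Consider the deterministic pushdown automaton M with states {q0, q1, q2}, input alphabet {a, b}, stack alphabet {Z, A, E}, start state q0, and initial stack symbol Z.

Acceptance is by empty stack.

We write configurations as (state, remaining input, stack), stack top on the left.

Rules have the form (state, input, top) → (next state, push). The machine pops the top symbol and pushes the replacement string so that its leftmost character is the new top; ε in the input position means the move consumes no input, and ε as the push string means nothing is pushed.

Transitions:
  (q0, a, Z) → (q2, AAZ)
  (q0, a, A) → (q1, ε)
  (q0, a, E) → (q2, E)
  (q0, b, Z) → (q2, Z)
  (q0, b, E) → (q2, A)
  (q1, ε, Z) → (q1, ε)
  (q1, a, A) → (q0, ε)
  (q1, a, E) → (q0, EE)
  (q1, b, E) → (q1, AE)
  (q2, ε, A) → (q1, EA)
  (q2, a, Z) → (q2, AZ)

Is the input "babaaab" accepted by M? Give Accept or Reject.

Reject

(q0, babaaab, Z)
  read b, top Z: go to q2, push Z → (q2, abaaab, Z)
  read a, top Z: go to q2, push AZ → (q2, baaab, AZ)
  ε-move, top A: go to q1, push EA → (q1, baaab, EAZ)
  read b, top E: go to q1, push AE → (q1, aaab, AEAZ)
  read a, top A: go to q0, push ε → (q0, aab, EAZ)
  read a, top E: go to q2, push E → (q2, ab, EAZ)
No transition applies at (q2, ab, EAZ); input not fully consumed.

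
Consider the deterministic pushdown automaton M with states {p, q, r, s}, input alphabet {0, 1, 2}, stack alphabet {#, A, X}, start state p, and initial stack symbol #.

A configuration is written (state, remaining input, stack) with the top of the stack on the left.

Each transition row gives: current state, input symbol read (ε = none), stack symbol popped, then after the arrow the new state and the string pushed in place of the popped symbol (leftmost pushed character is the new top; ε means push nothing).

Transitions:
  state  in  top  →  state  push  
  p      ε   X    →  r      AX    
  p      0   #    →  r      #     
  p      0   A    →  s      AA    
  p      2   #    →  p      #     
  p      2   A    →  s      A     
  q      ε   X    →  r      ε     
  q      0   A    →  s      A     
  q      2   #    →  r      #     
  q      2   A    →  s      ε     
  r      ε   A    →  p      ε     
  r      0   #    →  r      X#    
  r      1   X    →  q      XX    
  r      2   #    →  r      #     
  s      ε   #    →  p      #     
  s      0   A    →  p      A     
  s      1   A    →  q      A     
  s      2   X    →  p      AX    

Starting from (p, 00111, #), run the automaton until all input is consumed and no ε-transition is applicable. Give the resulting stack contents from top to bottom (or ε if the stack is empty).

(p, 00111, #)
  read 0, top #: go to r, push # → (r, 0111, #)
  read 0, top #: go to r, push X# → (r, 111, X#)
  read 1, top X: go to q, push XX → (q, 11, XX#)
  ε-move, top X: go to r, push ε → (r, 11, X#)
  read 1, top X: go to q, push XX → (q, 1, XX#)
  ε-move, top X: go to r, push ε → (r, 1, X#)
  read 1, top X: go to q, push XX → (q, ε, XX#)
  ε-move, top X: go to r, push ε → (r, ε, X#)
All input consumed in state r with stack X#.

X#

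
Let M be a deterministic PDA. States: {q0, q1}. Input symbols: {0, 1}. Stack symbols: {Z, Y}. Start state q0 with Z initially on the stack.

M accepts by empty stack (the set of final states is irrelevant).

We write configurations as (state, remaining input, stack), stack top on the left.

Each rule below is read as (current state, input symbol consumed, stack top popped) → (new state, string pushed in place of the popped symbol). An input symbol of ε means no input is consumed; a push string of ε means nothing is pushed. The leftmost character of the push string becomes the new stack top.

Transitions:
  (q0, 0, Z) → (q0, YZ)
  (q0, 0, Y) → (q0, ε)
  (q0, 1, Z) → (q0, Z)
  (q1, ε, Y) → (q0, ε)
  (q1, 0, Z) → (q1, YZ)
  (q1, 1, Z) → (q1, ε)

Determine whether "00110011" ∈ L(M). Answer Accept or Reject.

(q0, 00110011, Z)
  read 0, top Z: go to q0, push YZ → (q0, 0110011, YZ)
  read 0, top Y: go to q0, push ε → (q0, 110011, Z)
  read 1, top Z: go to q0, push Z → (q0, 10011, Z)
  read 1, top Z: go to q0, push Z → (q0, 0011, Z)
  read 0, top Z: go to q0, push YZ → (q0, 011, YZ)
  read 0, top Y: go to q0, push ε → (q0, 11, Z)
  read 1, top Z: go to q0, push Z → (q0, 1, Z)
  read 1, top Z: go to q0, push Z → (q0, ε, Z)
All input consumed; stack is Z, not empty, and no further ε-move applies.

Reject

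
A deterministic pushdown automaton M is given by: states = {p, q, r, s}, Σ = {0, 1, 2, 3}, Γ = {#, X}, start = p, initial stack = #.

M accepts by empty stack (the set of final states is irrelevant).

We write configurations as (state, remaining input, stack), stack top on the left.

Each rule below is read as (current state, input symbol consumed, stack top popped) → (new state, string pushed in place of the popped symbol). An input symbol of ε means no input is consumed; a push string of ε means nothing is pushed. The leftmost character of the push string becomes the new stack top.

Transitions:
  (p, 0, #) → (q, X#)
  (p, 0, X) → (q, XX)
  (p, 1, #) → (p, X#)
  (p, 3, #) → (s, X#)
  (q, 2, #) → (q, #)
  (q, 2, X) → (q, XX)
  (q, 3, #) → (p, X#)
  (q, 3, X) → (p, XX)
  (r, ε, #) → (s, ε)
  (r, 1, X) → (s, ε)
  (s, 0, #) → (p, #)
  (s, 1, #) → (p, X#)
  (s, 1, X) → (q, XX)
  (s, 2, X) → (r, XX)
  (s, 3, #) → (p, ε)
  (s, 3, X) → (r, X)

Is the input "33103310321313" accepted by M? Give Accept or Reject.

(p, 33103310321313, #)
  read 3, top #: go to s, push X# → (s, 3103310321313, X#)
  read 3, top X: go to r, push X → (r, 103310321313, X#)
  read 1, top X: go to s, push ε → (s, 03310321313, #)
  read 0, top #: go to p, push # → (p, 3310321313, #)
  read 3, top #: go to s, push X# → (s, 310321313, X#)
  read 3, top X: go to r, push X → (r, 10321313, X#)
  read 1, top X: go to s, push ε → (s, 0321313, #)
  read 0, top #: go to p, push # → (p, 321313, #)
  read 3, top #: go to s, push X# → (s, 21313, X#)
  read 2, top X: go to r, push XX → (r, 1313, XX#)
  read 1, top X: go to s, push ε → (s, 313, X#)
  read 3, top X: go to r, push X → (r, 13, X#)
  read 1, top X: go to s, push ε → (s, 3, #)
  read 3, top #: go to p, push ε → (p, ε, ε)
All input consumed and the stack is empty.

Accept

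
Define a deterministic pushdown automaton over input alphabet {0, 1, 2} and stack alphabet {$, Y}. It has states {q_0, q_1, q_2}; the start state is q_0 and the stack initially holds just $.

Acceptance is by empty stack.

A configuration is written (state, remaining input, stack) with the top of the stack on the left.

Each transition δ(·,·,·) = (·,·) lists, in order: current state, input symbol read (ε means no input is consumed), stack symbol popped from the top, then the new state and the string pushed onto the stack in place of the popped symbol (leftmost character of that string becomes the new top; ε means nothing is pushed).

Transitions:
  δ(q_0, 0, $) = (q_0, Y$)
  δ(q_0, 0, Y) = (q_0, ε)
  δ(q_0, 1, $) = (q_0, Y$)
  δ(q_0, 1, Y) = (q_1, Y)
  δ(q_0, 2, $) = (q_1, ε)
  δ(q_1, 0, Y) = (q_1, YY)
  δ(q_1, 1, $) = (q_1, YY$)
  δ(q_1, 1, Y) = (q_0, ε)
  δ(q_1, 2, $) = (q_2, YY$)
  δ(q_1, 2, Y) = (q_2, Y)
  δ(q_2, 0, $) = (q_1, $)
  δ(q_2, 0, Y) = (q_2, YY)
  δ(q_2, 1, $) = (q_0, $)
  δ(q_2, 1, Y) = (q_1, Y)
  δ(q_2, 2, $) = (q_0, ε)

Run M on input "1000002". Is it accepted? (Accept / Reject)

(q_0, 1000002, $)
  read 1, top $: go to q_0, push Y$ → (q_0, 000002, Y$)
  read 0, top Y: go to q_0, push ε → (q_0, 00002, $)
  read 0, top $: go to q_0, push Y$ → (q_0, 0002, Y$)
  read 0, top Y: go to q_0, push ε → (q_0, 002, $)
  read 0, top $: go to q_0, push Y$ → (q_0, 02, Y$)
  read 0, top Y: go to q_0, push ε → (q_0, 2, $)
  read 2, top $: go to q_1, push ε → (q_1, ε, ε)
All input consumed and the stack is empty.

Accept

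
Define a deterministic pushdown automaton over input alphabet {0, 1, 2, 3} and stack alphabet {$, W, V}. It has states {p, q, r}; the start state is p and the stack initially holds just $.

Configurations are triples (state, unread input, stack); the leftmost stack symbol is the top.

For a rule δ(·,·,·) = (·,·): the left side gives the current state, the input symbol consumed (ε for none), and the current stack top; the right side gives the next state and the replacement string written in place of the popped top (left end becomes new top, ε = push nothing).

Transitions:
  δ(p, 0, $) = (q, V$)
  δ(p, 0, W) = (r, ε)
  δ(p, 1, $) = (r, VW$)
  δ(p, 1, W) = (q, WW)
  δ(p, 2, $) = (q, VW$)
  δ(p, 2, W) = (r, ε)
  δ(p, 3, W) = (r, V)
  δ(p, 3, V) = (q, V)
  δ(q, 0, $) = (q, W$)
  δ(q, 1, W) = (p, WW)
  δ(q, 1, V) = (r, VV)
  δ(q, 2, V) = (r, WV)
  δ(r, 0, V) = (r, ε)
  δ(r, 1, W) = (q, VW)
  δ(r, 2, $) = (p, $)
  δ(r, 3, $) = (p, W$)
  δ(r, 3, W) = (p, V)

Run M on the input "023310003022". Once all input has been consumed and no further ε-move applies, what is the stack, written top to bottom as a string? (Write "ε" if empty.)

VW$

(p, 023310003022, $) ⊢ (q, 23310003022, V$) ⊢ (r, 3310003022, WV$) ⊢ (p, 310003022, VV$) ⊢ (q, 10003022, VV$) ⊢ (r, 0003022, VVV$) ⊢ (r, 003022, VV$) ⊢ (r, 03022, V$) ⊢ (r, 3022, $) ⊢ (p, 022, W$) ⊢ (r, 22, $) ⊢ (p, 2, $) ⊢ (q, ε, VW$)
All input consumed in state q with stack VW$.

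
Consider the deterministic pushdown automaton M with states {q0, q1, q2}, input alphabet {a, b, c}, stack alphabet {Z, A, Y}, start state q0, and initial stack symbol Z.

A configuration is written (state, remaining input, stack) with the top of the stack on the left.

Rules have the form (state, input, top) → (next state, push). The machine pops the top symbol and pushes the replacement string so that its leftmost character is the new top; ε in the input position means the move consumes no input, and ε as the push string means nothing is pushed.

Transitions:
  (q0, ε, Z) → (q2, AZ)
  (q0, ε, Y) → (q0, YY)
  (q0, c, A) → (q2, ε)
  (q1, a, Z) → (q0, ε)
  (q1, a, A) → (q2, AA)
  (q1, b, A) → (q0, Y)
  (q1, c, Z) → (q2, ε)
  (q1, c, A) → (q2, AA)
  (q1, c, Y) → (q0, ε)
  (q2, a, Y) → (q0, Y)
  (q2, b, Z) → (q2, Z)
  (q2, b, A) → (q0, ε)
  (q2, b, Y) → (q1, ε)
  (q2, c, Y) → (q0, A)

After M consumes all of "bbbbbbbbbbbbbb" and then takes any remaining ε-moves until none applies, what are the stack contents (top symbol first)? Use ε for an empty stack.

(q0, bbbbbbbbbbbbbb, Z)
  ε-move, top Z: go to q2, push AZ → (q2, bbbbbbbbbbbbbb, AZ)
  read b, top A: go to q0, push ε → (q0, bbbbbbbbbbbbb, Z)
  ε-move, top Z: go to q2, push AZ → (q2, bbbbbbbbbbbbb, AZ)
  read b, top A: go to q0, push ε → (q0, bbbbbbbbbbbb, Z)
  ε-move, top Z: go to q2, push AZ → (q2, bbbbbbbbbbbb, AZ)
  read b, top A: go to q0, push ε → (q0, bbbbbbbbbbb, Z)
  ε-move, top Z: go to q2, push AZ → (q2, bbbbbbbbbbb, AZ)
  read b, top A: go to q0, push ε → (q0, bbbbbbbbbb, Z)
  ε-move, top Z: go to q2, push AZ → (q2, bbbbbbbbbb, AZ)
  read b, top A: go to q0, push ε → (q0, bbbbbbbbb, Z)
  ε-move, top Z: go to q2, push AZ → (q2, bbbbbbbbb, AZ)
  read b, top A: go to q0, push ε → (q0, bbbbbbbb, Z)
  ε-move, top Z: go to q2, push AZ → (q2, bbbbbbbb, AZ)
  read b, top A: go to q0, push ε → (q0, bbbbbbb, Z)
  ε-move, top Z: go to q2, push AZ → (q2, bbbbbbb, AZ)
  read b, top A: go to q0, push ε → (q0, bbbbbb, Z)
  ε-move, top Z: go to q2, push AZ → (q2, bbbbbb, AZ)
  read b, top A: go to q0, push ε → (q0, bbbbb, Z)
  ε-move, top Z: go to q2, push AZ → (q2, bbbbb, AZ)
  read b, top A: go to q0, push ε → (q0, bbbb, Z)
  ε-move, top Z: go to q2, push AZ → (q2, bbbb, AZ)
  read b, top A: go to q0, push ε → (q0, bbb, Z)
  ε-move, top Z: go to q2, push AZ → (q2, bbb, AZ)
  read b, top A: go to q0, push ε → (q0, bb, Z)
  ε-move, top Z: go to q2, push AZ → (q2, bb, AZ)
  read b, top A: go to q0, push ε → (q0, b, Z)
  ε-move, top Z: go to q2, push AZ → (q2, b, AZ)
  read b, top A: go to q0, push ε → (q0, ε, Z)
  ε-move, top Z: go to q2, push AZ → (q2, ε, AZ)
All input consumed in state q2 with stack AZ.

AZ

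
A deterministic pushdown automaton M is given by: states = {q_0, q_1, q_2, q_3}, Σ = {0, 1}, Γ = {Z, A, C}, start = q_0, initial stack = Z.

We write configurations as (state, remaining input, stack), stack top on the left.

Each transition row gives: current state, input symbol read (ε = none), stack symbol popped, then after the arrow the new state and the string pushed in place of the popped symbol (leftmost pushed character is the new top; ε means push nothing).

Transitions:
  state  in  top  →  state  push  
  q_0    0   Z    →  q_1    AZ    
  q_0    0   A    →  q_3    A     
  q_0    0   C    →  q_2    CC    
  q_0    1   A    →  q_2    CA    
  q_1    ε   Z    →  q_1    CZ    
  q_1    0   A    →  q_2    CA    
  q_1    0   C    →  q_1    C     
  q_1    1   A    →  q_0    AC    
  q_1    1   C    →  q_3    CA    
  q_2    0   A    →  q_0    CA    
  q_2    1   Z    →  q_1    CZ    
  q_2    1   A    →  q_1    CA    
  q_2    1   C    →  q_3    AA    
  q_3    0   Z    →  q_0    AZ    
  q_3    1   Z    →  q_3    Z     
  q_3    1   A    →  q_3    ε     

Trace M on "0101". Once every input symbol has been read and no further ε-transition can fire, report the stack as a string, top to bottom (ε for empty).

(q_0, 0101, Z)
  read 0, top Z: go to q_1, push AZ → (q_1, 101, AZ)
  read 1, top A: go to q_0, push AC → (q_0, 01, ACZ)
  read 0, top A: go to q_3, push A → (q_3, 1, ACZ)
  read 1, top A: go to q_3, push ε → (q_3, ε, CZ)
All input consumed in state q_3 with stack CZ.

CZ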